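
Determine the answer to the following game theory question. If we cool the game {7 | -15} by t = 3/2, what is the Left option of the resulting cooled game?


Original game: {7 | -15} (a switch {a | b} with a > b).
Cooling by t (for t below the temperature (a - b)/2 = 11) taxes each move by t: {a | b} cooled by t is {a - t | b + t}.
Cooling amount: t = 3/2
Cooled Left option: 7 - 3/2 = 11/2
Cooled Right option: -15 + 3/2 = -27/2
Cooled game: {11/2 | -27/2}
Left option = 11/2

11/2


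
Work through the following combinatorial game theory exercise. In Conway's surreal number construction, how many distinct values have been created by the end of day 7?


Day 0: {|} = 0 is born. Count = 1.
Day n: the number of surreal numbers born by day n is 2^(n+1) - 1.
By day 0: 2^1 - 1 = 1
By day 1: 2^2 - 1 = 3
By day 2: 2^3 - 1 = 7
By day 3: 2^4 - 1 = 15
By day 4: 2^5 - 1 = 31
By day 5: 2^6 - 1 = 63
By day 6: 2^7 - 1 = 127
By day 7: 2^8 - 1 = 255
By day 7: 255 surreal numbers.

255


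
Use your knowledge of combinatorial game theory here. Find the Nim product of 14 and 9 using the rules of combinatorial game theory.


Nim multiplication is bilinear over XOR: (u XOR v) * w = (u*w) XOR (v*w).
So we split each operand into its bit components and XOR the pairwise Nim products.
14 = 2 + 4 + 8 (as XOR of powers of 2).
9 = 1 + 8 (as XOR of powers of 2).
Using the standard Nim-product table on single bits:
  2*2 = 3,   2*4 = 8,   2*8 = 12,
  4*4 = 6,   4*8 = 11,  8*8 = 13,
and  1*x = x (identity), k*l = l*k (commutative).
Pairwise Nim products:
  2 * 1 = 2
  2 * 8 = 12
  4 * 1 = 4
  4 * 8 = 11
  8 * 1 = 8
  8 * 8 = 13
XOR them: 2 XOR 12 XOR 4 XOR 11 XOR 8 XOR 13 = 4.
Result: 14 * 9 = 4 (in Nim).

4


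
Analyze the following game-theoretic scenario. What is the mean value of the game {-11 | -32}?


Game = {-11 | -32}, a switch {a | b} with numbers a > b.
Its thermograph has left wall a - t and right wall b + t, which meet at t = (a - b)/2, where both equal (a + b)/2. So the mast (mean value) is at (a + b)/2.
Mean = (-11 + (-32))/2 = -43/2 = -43/2

-43/2


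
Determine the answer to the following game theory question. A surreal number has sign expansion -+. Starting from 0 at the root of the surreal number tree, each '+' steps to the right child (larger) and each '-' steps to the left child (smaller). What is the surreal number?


Sign expansion: -+
Rule: track bounds (lo, hi), initially (-inf, +inf). On '+', the current value becomes lo and we move to the simplest number in (value, hi): value + 1 if hi = +inf, otherwise the midpoint (value + hi)/2. On '-', the current value becomes hi and we move to value - 1 if lo = -inf, otherwise the midpoint (lo + value)/2.
Start at 0.
Step 1: sign = -, move left. Bounds: (-inf, 0). Value = -1
Step 2: sign = +, move right. Bounds: (-1, 0). Value = -1/2
The surreal number with sign expansion -+ is -1/2.

-1/2


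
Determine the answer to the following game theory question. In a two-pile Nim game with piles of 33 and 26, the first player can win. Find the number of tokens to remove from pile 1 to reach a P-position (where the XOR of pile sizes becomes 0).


Piles: 33 and 26
Current XOR: 33 XOR 26 = 59 (non-zero, so this is an N-position).
To make the XOR zero, we need to find a move that balances the piles.
For pile 1 (size 33): target = 33 XOR 59 = 26
We reduce pile 1 from 33 to 26.
Tokens removed: 33 - 26 = 7
Verification: 26 XOR 26 = 0

7


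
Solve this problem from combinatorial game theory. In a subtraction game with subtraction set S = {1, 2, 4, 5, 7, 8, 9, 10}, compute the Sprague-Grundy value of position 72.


The subtraction set is S = {1, 2, 4, 5, 7, 8, 9, 10}.
G(k) = mex{ G(k - s) : s in S, s <= k }. We compute iteratively: G(0) = 0.
G(1) = mex({0}) = 1
G(2) = mex({0, 1}) = 2
G(3) = mex({1, 2}) = 0
G(4) = mex({0, 2}) = 1
G(5) = mex({0, 1}) = 2
G(6) = mex({1, 2}) = 0
G(7) = mex({0, 2}) = 1
G(8) = mex({0, 1}) = 2
G(9) = mex({0, 1, 2}) = 3
G(10) = mex({0, 1, 2, 3}) = 4
G(11) = mex({0, 1, 2, 3, 4}) = 5
G(12) = mex({0, 1, 2, 4, 5}) = 3
G(13) = mex({0, 1, 2, 3, 5}) = 4
G(14) = mex({0, 1, 2, 3, 4}) = 5
G(15) = mex({0, 1, 2, 4, 5}) = 3
G(16) = mex({0, 1, 2, 3, 5}) = 4
G(17) = mex({1, 2, 3, 4}) = 0
G(18) = mex({0, 2, 3, 4, 5}) = 1
G(19) = mex({0, 1, 3, 4, 5}) = 2
G(20) = mex({1, 2, 3, 4, 5}) = 0
G(21) = mex({0, 2, 3, 4, 5}) = 1
G(22) = mex({0, 1, 3, 4, 5}) = 2
G(23) = mex({1, 2, 3, 4, 5}) = 0
G(24) = mex({0, 2, 3, 4, 5}) = 1
G(25) = mex({0, 1, 3, 4}) = 2
G(26) = mex({0, 1, 2, 4}) = 3
Observe that G(17)..G(26) = 0, 1, 2, 0, 1, 2, 0, 1, 2, 3 repeats G(0)..G(9) = 0, 1, 2, 0, 1, 2, 0, 1, 2, 3.
For k >= max(S) = 10, G(k) is determined by the previous 10 values G(k-10)..G(k-1); a window of 10 consecutive values has recurred shifted by 17, so by induction G(k + 17) = G(k) for all k >= 0: the sequence is periodic from the start with period 17.
One period: G(0..16) = 0, 1, 2, 0, 1, 2, 0, 1, 2, 3, 4, 5, 3, 4, 5, 3, 4.
72 mod 17 = 4, so G(72) = G(4) = 1.

1


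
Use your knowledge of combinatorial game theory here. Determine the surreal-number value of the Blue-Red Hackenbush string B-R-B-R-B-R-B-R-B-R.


Edges (from ground): B-R-B-R-B-R-B-R-B-R
By Berlekamp's sign-expansion rule, a Blue-Red Hackenbush stalk has the value of the surreal number whose sign sequence is the edge sequence with B -> + and R -> -.
Sign sequence: +-+-+-+-+-
Trace the sign expansion in the surreal number tree, starting from 0:
Edge 1: B (sign +) -> bounds (0, +inf), value = 1
Edge 2: R (sign -) -> bounds (0, 1), value = 1/2
Edge 3: B (sign +) -> bounds (1/2, 1), value = 3/4
Edge 4: R (sign -) -> bounds (1/2, 3/4), value = 5/8
Edge 5: B (sign +) -> bounds (5/8, 3/4), value = 11/16
Edge 6: R (sign -) -> bounds (5/8, 11/16), value = 21/32
Edge 7: B (sign +) -> bounds (21/32, 11/16), value = 43/64
Edge 8: R (sign -) -> bounds (21/32, 43/64), value = 85/128
Edge 9: B (sign +) -> bounds (85/128, 43/64), value = 171/256
Edge 10: R (sign -) -> bounds (85/128, 171/256), value = 341/512
Game value = 341/512

341/512


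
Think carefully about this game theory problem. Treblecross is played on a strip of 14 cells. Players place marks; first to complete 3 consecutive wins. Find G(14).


Treblecross: place X on empty cells; 3-in-a-row wins.
Playing within two cells of an existing X lets the opponent win at once, so sensible play treats the cells i-2..i+2 around each X as dead. The player left with no safe cell loses, so this is a normal-play take-away game on strips of safe cells.
Placing X at cell i (0-indexed) of a strip of k safe cells leaves independent strips of sizes max(0, i-2) and max(0, k-i-3). Hence G(k) = mex{ G(max(0,i-2)) XOR G(max(0,k-i-3)) : 0 <= i < k }, with G(0) = 0.
G(1): splits (0,0):0^0=0 -> mex({0}) = 1
G(2): splits (0,0):0^0=0 -> mex({0}) = 1
G(3): splits (0,0):0^0=0 -> mex({0}) = 1
G(4): splits (0,1):0^1=1 (0,0):0^0=0 -> mex({0, 1}) = 2
G(5): splits (0,2):0^1=1 (0,1):0^1=1 (0,0):0^0=0 -> mex({0, 1}) = 2
G(6) = mex({1}) = 0
G(7) = mex({0, 1, 2}) = 3
G(8) = mex({0, 1, 2}) = 3
G(9) = mex({0, 2}) = 1
G(10) = mex({0, 2, 3}) = 1
G(11) = mex({0, 3}) = 1
G(12) = mex({1, 3}) = 0
G(13) = mex({0, 1, 2, 3}) = 4
G(14) = mex({0, 1, 2}) = 3
Therefore G(14) = 3.

3


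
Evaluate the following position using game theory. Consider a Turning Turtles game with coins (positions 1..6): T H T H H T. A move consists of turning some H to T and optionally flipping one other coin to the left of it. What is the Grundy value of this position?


Coins: T H T H H T
Key fact: a single head at position k behaves exactly like a Nim heap of size k (turning it to T and optionally flipping a coin at j < k corresponds to moving the heap from k to j, or to 0), and heads combine as a disjunctive sum (two heads at the same place would cancel, matching j XOR j = 0). So the Nim-value is the XOR of the 1-indexed positions of the heads.
Face-up positions (1-indexed): [2, 4, 5]
XOR 0 with 2: 0 XOR 2 = 2
XOR 2 with 4: 2 XOR 4 = 6
XOR 6 with 5: 6 XOR 5 = 3
Nim-value = 3

3


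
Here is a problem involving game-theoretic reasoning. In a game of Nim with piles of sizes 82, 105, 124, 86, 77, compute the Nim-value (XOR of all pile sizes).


We need the XOR (exclusive or) of all pile sizes.
After XOR-ing pile 1 (size 82): 0 XOR 82 = 82
After XOR-ing pile 2 (size 105): 82 XOR 105 = 59
After XOR-ing pile 3 (size 124): 59 XOR 124 = 71
After XOR-ing pile 4 (size 86): 71 XOR 86 = 17
After XOR-ing pile 5 (size 77): 17 XOR 77 = 92
The Nim-value of this position is 92.

92


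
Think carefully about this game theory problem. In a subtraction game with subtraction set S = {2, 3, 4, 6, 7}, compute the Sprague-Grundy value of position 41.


The subtraction set is S = {2, 3, 4, 6, 7}.
G(k) = mex{ G(k - s) : s in S, s <= k }. We compute iteratively: G(0) = 0.
G(1) = mex({}) = 0
G(2) = mex({0}) = 1
G(3) = mex({0}) = 1
G(4) = mex({0, 1}) = 2
G(5) = mex({0, 1}) = 2
G(6) = mex({0, 1, 2}) = 3
G(7) = mex({0, 1, 2}) = 3
G(8) = mex({0, 1, 2, 3}) = 4
G(9) = mex({1, 2, 3}) = 0
G(10) = mex({1, 2, 3, 4}) = 0
G(11) = mex({0, 2, 3, 4}) = 1
G(12) = mex({0, 2, 3, 4}) = 1
G(13) = mex({0, 1, 3}) = 2
G(14) = mex({0, 1, 3, 4}) = 2
G(15) = mex({0, 1, 2, 4}) = 3
Observe that G(9)..G(15) = 0, 0, 1, 1, 2, 2, 3 repeats G(0)..G(6) = 0, 0, 1, 1, 2, 2, 3.
For k >= max(S) = 7, G(k) is determined by the previous 7 values G(k-7)..G(k-1); a window of 7 consecutive values has recurred shifted by 9, so by induction G(k + 9) = G(k) for all k >= 0: the sequence is periodic from the start with period 9.
One period: G(0..8) = 0, 0, 1, 1, 2, 2, 3, 3, 4.
41 mod 9 = 5, so G(41) = G(5) = 2.

2


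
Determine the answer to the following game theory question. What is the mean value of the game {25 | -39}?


Game = {25 | -39}, a switch {a | b} with numbers a > b.
Its thermograph has left wall a - t and right wall b + t, which meet at t = (a - b)/2, where both equal (a + b)/2. So the mast (mean value) is at (a + b)/2.
Mean = (25 + (-39))/2 = -14/2 = -7

-7


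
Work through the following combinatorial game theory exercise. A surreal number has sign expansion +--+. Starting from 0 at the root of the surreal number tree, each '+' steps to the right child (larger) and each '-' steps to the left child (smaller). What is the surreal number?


Sign expansion: +--+
Rule: track bounds (lo, hi), initially (-inf, +inf). On '+', the current value becomes lo and we move to the simplest number in (value, hi): value + 1 if hi = +inf, otherwise the midpoint (value + hi)/2. On '-', the current value becomes hi and we move to value - 1 if lo = -inf, otherwise the midpoint (lo + value)/2.
Start at 0.
Step 1: sign = +, move right. Bounds: (0, +inf). Value = 1
Step 2: sign = -, move left. Bounds: (0, 1). Value = 1/2
Step 3: sign = -, move left. Bounds: (0, 1/2). Value = 1/4
Step 4: sign = +, move right. Bounds: (1/4, 1/2). Value = 3/8
The surreal number with sign expansion +--+ is 3/8.

3/8


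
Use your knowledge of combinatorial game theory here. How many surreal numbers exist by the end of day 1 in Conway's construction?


Day 0: {|} = 0 is born. Count = 1.
Day n: the number of surreal numbers born by day n is 2^(n+1) - 1.
By day 0: 2^1 - 1 = 1
By day 1: 2^2 - 1 = 3
By day 1: 3 surreal numbers.

3


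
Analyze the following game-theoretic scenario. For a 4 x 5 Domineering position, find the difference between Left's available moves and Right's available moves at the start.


Board is 4 x 5 (rows x cols).
Left (vertical) placements: (rows-1) * cols = 3 * 5 = 15
Right (horizontal) placements: rows * (cols-1) = 4 * 4 = 16
Advantage = Left - Right = 15 - 16 = -1

-1


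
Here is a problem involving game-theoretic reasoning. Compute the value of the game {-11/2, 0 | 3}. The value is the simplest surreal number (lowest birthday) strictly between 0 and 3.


Left options: {-11/2, 0}, max = 0
Right options: {3}, min = 3
All options are numbers and max(Left) < min(Right), so by the simplicity theorem the value is the simplest (earliest-born) number strictly between 0 and 3.
Integers 1 through 2 all lie strictly between 0 and 3.
Among integers, the simplest (lowest birthday = smallest |n|; 0 is born on day 0, +-n on day n) is 1.
No non-integer in the interval can be simpler: if x is a non-integer in the interval, then floor(x) or ceil(x) also lies in the interval (the interval contains an integer), and both are proper prefixes of x's sign expansion, i.e. born earlier. So the game value is 1.
Game value = 1

1


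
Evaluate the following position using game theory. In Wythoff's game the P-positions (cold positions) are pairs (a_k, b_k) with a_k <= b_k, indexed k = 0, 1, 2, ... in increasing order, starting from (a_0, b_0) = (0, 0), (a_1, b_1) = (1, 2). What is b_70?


By Wythoff's theorem, a_k = floor(k * phi) and b_k = floor(k * phi^2) = a_k + k, where phi = (1 + sqrt(5))/2 is the golden ratio.
phi = (1 + sqrt(5))/2 = 1.618034
phi^2 = phi + 1 = 2.618034
k = 70
k * phi^2 = 70 * 2.618034 = 183.262379
b_70 = floor(k * phi^2) = 183 (check: a_70 + k = 113 + 70 = 183)

183


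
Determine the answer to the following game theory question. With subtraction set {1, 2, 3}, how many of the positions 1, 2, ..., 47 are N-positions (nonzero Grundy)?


Subtraction set S = {1, 2, 3}, so G(n) = n mod 4.
G(n) = 0 when n is a multiple of 4.
Multiples of 4 in [1, 47]: 11
N-positions (nonzero Grundy) = 47 - 11 = 36

36


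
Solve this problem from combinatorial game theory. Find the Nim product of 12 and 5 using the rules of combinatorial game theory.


Nim multiplication is bilinear over XOR: (u XOR v) * w = (u*w) XOR (v*w).
So we split each operand into its bit components and XOR the pairwise Nim products.
12 = 4 + 8 (as XOR of powers of 2).
5 = 1 + 4 (as XOR of powers of 2).
Using the standard Nim-product table on single bits:
  2*2 = 3,   2*4 = 8,   2*8 = 12,
  4*4 = 6,   4*8 = 11,  8*8 = 13,
and  1*x = x (identity), k*l = l*k (commutative).
Pairwise Nim products:
  4 * 1 = 4
  4 * 4 = 6
  8 * 1 = 8
  8 * 4 = 11
XOR them: 4 XOR 6 XOR 8 XOR 11 = 1.
Result: 12 * 5 = 1 (in Nim).

1


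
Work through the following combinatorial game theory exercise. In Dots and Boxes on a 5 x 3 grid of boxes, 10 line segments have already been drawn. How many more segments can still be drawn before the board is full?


Grid: 5 x 3 boxes, i.e. 6 rows and 4 columns of dots.
Horizontal edges: (rows + 1) * cols = 6 * 3 = 18
Vertical edges: rows * (cols + 1) = 5 * 4 = 20
Total edges: 18 + 20 = 38
Edges drawn: 10
Remaining: 38 - 10 = 28

28


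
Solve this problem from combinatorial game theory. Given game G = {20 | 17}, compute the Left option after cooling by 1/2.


Original game: {20 | 17} (a switch {a | b} with a > b).
Cooling by t (for t below the temperature (a - b)/2 = 3/2) taxes each move by t: {a | b} cooled by t is {a - t | b + t}.
Cooling amount: t = 1/2
Cooled Left option: 20 - 1/2 = 39/2
Cooled Right option: 17 + 1/2 = 35/2
Cooled game: {39/2 | 35/2}
Left option = 39/2

39/2


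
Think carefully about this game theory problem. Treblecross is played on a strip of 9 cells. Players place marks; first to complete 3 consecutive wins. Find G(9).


Treblecross: place X on empty cells; 3-in-a-row wins.
Playing within two cells of an existing X lets the opponent win at once, so sensible play treats the cells i-2..i+2 around each X as dead. The player left with no safe cell loses, so this is a normal-play take-away game on strips of safe cells.
Placing X at cell i (0-indexed) of a strip of k safe cells leaves independent strips of sizes max(0, i-2) and max(0, k-i-3). Hence G(k) = mex{ G(max(0,i-2)) XOR G(max(0,k-i-3)) : 0 <= i < k }, with G(0) = 0.
G(1): splits (0,0):0^0=0 -> mex({0}) = 1
G(2): splits (0,0):0^0=0 -> mex({0}) = 1
G(3): splits (0,0):0^0=0 -> mex({0}) = 1
G(4): splits (0,1):0^1=1 (0,0):0^0=0 -> mex({0, 1}) = 2
G(5): splits (0,2):0^1=1 (0,1):0^1=1 (0,0):0^0=0 -> mex({0, 1}) = 2
G(6) = mex({1}) = 0
G(7) = mex({0, 1, 2}) = 3
G(8) = mex({0, 1, 2}) = 3
G(9) = mex({0, 2}) = 1
Therefore G(9) = 1.

1


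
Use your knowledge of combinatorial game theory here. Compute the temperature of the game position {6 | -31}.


The game is {6 | -31}, a switch {a | b} with numbers a > b.
Cooling {a | b} by t gives {a - t | b + t}, which stops being hot when a - t = b + t, i.e. at t = (a - b)/2. So the temperature of a switch is (a - b)/2.
Temperature = (Left option - Right option) / 2
= (6 - (-31)) / 2
= 37 / 2
= 37/2

37/2


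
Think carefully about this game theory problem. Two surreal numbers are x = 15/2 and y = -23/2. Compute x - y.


x = 15/2, y = -23/2
Converting to common denominator: 2
x = 15/2, y = -23/2
x - y = 15/2 - -23/2 = 19

19


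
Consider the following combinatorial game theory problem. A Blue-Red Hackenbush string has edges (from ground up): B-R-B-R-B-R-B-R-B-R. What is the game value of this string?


Edges (from ground): B-R-B-R-B-R-B-R-B-R
By Berlekamp's sign-expansion rule, a Blue-Red Hackenbush stalk has the value of the surreal number whose sign sequence is the edge sequence with B -> + and R -> -.
Sign sequence: +-+-+-+-+-
Trace the sign expansion in the surreal number tree, starting from 0:
Edge 1: B (sign +) -> bounds (0, +inf), value = 1
Edge 2: R (sign -) -> bounds (0, 1), value = 1/2
Edge 3: B (sign +) -> bounds (1/2, 1), value = 3/4
Edge 4: R (sign -) -> bounds (1/2, 3/4), value = 5/8
Edge 5: B (sign +) -> bounds (5/8, 3/4), value = 11/16
Edge 6: R (sign -) -> bounds (5/8, 11/16), value = 21/32
Edge 7: B (sign +) -> bounds (21/32, 11/16), value = 43/64
Edge 8: R (sign -) -> bounds (21/32, 43/64), value = 85/128
Edge 9: B (sign +) -> bounds (85/128, 43/64), value = 171/256
Edge 10: R (sign -) -> bounds (85/128, 171/256), value = 341/512
Game value = 341/512

341/512


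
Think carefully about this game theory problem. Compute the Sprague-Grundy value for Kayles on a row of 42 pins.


Kayles: a move removes 1 or 2 adjacent pins from a contiguous row.
Removing pins from a row of k leaves two independent rows (a, b) with a + b = k - 1 (one pin) or a + b = k - 2 (two pins); an end removal gives a = 0.
By Sprague-Grundy, G(k) = mex{ G(a) XOR G(b) } over all these splits. G(0) = 0.
G(1): splits (0,0):0^0=0 -> mex({0}) = 1
G(2): splits (0,1):0^1=1 (0,0):0^0=0 -> mex({0, 1}) = 2
G(3): splits (0,2):0^2=2 (1,1):1^1=0 (0,1):0^1=1 -> mex({0, 1, 2}) = 3
G(4): splits (0,3):0^3=3 (1,2):1^2=3 (0,2):0^2=2 (1,1):1^1=0 -> mex({0, 2, 3}) = 1
G(5): splits (0,4):0^1=1 (1,3):1^3=2 (2,2):2^2=0 (0,3):0^3=3 (1,2):1^2=3 -> mex({0, 1, 2, 3}) = 4
G(6) = mex({0, 1, 2, 4}) = 3
G(7) = mex({0, 1, 3, 4, 5}) = 2
G(8) = mex({0, 2, 3, 5, 6}) = 1
G(9) = mex({0, 1, 2, 3, 6, 7}) = 4
G(10) = mex({0, 1, 3, 4, 5, 7}) = 2
G(11) = mex({0, 1, 2, 3, 4, 5}) = 6
G(12) = mex({0, 1, 2, 3, 5, 6, 7}) = 4
G(13) = mex({0, 2, 3, 4, 6, 7}) = 1
G(14) = mex({0, 1, 4, 5, 6, 7}) = 2
G(15) = mex({0, 1, 2, 3, 4, 5, 6}) = 7
G(16) = mex({0, 2, 3, 5, 6, 7}) = 1
G(17) = mex({0, 1, 2, 3, 5, 6, 7}) = 4
G(18) = mex({0, 1, 2, 4, 5, 6}) = 3
G(19) = mex({0, 1, 3, 4, 5, 7}) = 2
G(20) = mex({0, 2, 3, 4, 5, 6, 7}) = 1
G(21) = mex({0, 1, 2, 3, 5, 6, 7}) = 4
G(22) = mex({0, 1, 2, 3, 4, 5, 7}) = 6
G(23) = mex({0, 1, 2, 3, 4, 5, 6}) = 7
G(24) = mex({0, 1, 2, 3, 5, 6, 7}) = 4
G(25) = mex({0, 2, 3, 4, 6, 7}) = 1
G(26) = mex({0, 1, 3, 4, 5, 6, 7}) = 2
G(27) = mex({0, 1, 2, 3, 4, 5, 6, 7}) = 8
G(28) = mex({0, 1, 2, 3, 4, 6, 7, 8}) = 5
G(29) = mex({0, 1, 2, 3, 5, 6, 7, 8, 9}) = 4
G(30) = mex({0, 1, 2, 3, 4, 5, 6, 9, 10}) = 7
G(31) = mex({0, 1, 3, 4, 5, 7, 10, 11}) = 2
G(32) = mex({0, 2, 3, 4, 5, 6, 7, 9, 11}) = 1
G(33) = mex({0, 1, 2, 3, 4, 5, 6, 7, 9, 12}) = 8
G(34) = mex({0, 1, 2, 3, 4, 5, 7, 8, 11, 12}) = 6
G(35) = mex({0, 1, 2, 3, 4, 5, 6, 8, 9, 10, 11}) = 7
G(36) = mex({0, 1, 2, 3, 5, 6, 7, 9, 10}) = 4
G(37) = mex({0, 2, 3, 4, 6, 7, 9, 10, 11, 12}) = 1
G(38) = mex({0, 1, 3, 4, 5, 6, 7, 9, 10, 11, 12}) = 2
G(39) = mex({0, 1, 2, 4, 5, 6, 7, 9, 10, 12, 14}) = 3
G(40) = mex({0, 2, 3, 4, 6, 7, 11, 12, 14}) = 1
G(41) = mex({0, 1, 2, 3, 5, 6, 7, 9, 10, 11, 12}) = 4
G(42) = mex({0, 1, 2, 3, 4, 5, 6, 9, 10}) = 7
Therefore G(42) = 7.

7


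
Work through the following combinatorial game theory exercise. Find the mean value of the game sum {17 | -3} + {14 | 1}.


G1 = {17 | -3}, G2 = {14 | 1}
Each is a switch {a | b} with numbers a > b; its mean value is (a + b)/2, and mean value is additive over game sums: m(G1 + G2) = m(G1) + m(G2).
Mean of G1 = (17 + (-3))/2 = 14/2 = 7
Mean of G2 = (14 + (1))/2 = 15/2 = 15/2
Mean of G1 + G2 = 7 + 15/2 = 29/2

29/2


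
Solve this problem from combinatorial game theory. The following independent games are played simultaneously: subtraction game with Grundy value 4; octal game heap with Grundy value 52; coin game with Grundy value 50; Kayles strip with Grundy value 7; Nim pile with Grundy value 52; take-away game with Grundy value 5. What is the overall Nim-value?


By the Sprague-Grundy theorem, the Grundy value of a sum of games is the XOR of individual Grundy values.
subtraction game: Grundy value = 4. Running XOR: 0 XOR 4 = 4
octal game heap: Grundy value = 52. Running XOR: 4 XOR 52 = 48
coin game: Grundy value = 50. Running XOR: 48 XOR 50 = 2
Kayles strip: Grundy value = 7. Running XOR: 2 XOR 7 = 5
Nim pile: Grundy value = 52. Running XOR: 5 XOR 52 = 49
take-away game: Grundy value = 5. Running XOR: 49 XOR 5 = 52
The combined Grundy value is 52.

52


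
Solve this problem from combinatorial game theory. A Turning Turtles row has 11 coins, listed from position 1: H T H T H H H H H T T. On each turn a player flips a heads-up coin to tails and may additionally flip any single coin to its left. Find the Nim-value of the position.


Coins: H T H T H H H H H T T
Key fact: a single head at position k behaves exactly like a Nim heap of size k (turning it to T and optionally flipping a coin at j < k corresponds to moving the heap from k to j, or to 0), and heads combine as a disjunctive sum (two heads at the same place would cancel, matching j XOR j = 0). So the Nim-value is the XOR of the 1-indexed positions of the heads.
Face-up positions (1-indexed): [1, 3, 5, 6, 7, 8, 9]
XOR 0 with 1: 0 XOR 1 = 1
XOR 1 with 3: 1 XOR 3 = 2
XOR 2 with 5: 2 XOR 5 = 7
XOR 7 with 6: 7 XOR 6 = 1
XOR 1 with 7: 1 XOR 7 = 6
XOR 6 with 8: 6 XOR 8 = 14
XOR 14 with 9: 14 XOR 9 = 7
Nim-value = 7

7


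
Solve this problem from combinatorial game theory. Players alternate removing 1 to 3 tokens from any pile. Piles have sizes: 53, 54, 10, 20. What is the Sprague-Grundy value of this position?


Subtraction set: {1, 2, 3}
For this subtraction set, G(n) = n mod 4 (period = max + 1 = 4).
Pile 1 (size 53): G(53) = 53 mod 4 = 1
Pile 2 (size 54): G(54) = 54 mod 4 = 2
Pile 3 (size 10): G(10) = 10 mod 4 = 2
Pile 4 (size 20): G(20) = 20 mod 4 = 0
Total Grundy value = XOR of all: 1 XOR 2 XOR 2 XOR 0 = 1

1


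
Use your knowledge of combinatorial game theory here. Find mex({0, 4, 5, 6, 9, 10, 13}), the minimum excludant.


Set = {0, 4, 5, 6, 9, 10, 13}
0 is in the set.
1 is NOT in the set. This is the mex.
mex = 1

1


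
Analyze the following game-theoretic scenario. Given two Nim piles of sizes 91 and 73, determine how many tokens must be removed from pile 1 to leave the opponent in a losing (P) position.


Piles: 91 and 73
Current XOR: 91 XOR 73 = 18 (non-zero, so this is an N-position).
To make the XOR zero, we need to find a move that balances the piles.
For pile 1 (size 91): target = 91 XOR 18 = 73
We reduce pile 1 from 91 to 73.
Tokens removed: 91 - 73 = 18
Verification: 73 XOR 73 = 0

18


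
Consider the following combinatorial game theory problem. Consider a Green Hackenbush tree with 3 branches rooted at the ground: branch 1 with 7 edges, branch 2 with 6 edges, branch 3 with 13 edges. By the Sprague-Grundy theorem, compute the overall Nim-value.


The tree has 3 branches from the ground vertex.
In Green Hackenbush, the Nim-value of a simple path of length k is k.
Branch 1: length 7, Nim-value = 7
Branch 2: length 6, Nim-value = 6
Branch 3: length 13, Nim-value = 13
Total Nim-value = XOR of all branch values:
0 XOR 7 = 7
7 XOR 6 = 1
1 XOR 13 = 12
Nim-value of the tree = 12

12


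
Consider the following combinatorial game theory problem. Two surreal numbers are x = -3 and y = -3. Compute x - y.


x = -3, y = -3
x - y = -3 - -3 = 0

0


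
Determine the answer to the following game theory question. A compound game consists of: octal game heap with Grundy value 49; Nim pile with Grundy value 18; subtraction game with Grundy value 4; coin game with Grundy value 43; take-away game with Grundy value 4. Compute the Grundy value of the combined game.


By the Sprague-Grundy theorem, the Grundy value of a sum of games is the XOR of individual Grundy values.
octal game heap: Grundy value = 49. Running XOR: 0 XOR 49 = 49
Nim pile: Grundy value = 18. Running XOR: 49 XOR 18 = 35
subtraction game: Grundy value = 4. Running XOR: 35 XOR 4 = 39
coin game: Grundy value = 43. Running XOR: 39 XOR 43 = 12
take-away game: Grundy value = 4. Running XOR: 12 XOR 4 = 8
The combined Grundy value is 8.

8


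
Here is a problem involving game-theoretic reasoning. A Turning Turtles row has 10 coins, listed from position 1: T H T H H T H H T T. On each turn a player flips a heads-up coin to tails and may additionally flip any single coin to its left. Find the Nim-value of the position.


Coins: T H T H H T H H T T
Key fact: a single head at position k behaves exactly like a Nim heap of size k (turning it to T and optionally flipping a coin at j < k corresponds to moving the heap from k to j, or to 0), and heads combine as a disjunctive sum (two heads at the same place would cancel, matching j XOR j = 0). So the Nim-value is the XOR of the 1-indexed positions of the heads.
Face-up positions (1-indexed): [2, 4, 5, 7, 8]
XOR 0 with 2: 0 XOR 2 = 2
XOR 2 with 4: 2 XOR 4 = 6
XOR 6 with 5: 6 XOR 5 = 3
XOR 3 with 7: 3 XOR 7 = 4
XOR 4 with 8: 4 XOR 8 = 12
Nim-value = 12

12


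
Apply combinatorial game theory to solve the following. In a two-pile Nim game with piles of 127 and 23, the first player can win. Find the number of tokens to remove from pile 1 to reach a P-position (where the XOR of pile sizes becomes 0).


Piles: 127 and 23
Current XOR: 127 XOR 23 = 104 (non-zero, so this is an N-position).
To make the XOR zero, we need to find a move that balances the piles.
For pile 1 (size 127): target = 127 XOR 104 = 23
We reduce pile 1 from 127 to 23.
Tokens removed: 127 - 23 = 104
Verification: 23 XOR 23 = 0

104


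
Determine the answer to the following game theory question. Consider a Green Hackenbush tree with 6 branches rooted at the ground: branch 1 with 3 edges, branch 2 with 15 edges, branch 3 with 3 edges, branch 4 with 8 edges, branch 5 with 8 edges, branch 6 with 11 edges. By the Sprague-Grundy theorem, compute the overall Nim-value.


The tree has 6 branches from the ground vertex.
In Green Hackenbush, the Nim-value of a simple path of length k is k.
Branch 1: length 3, Nim-value = 3
Branch 2: length 15, Nim-value = 15
Branch 3: length 3, Nim-value = 3
Branch 4: length 8, Nim-value = 8
Branch 5: length 8, Nim-value = 8
Branch 6: length 11, Nim-value = 11
Total Nim-value = XOR of all branch values:
0 XOR 3 = 3
3 XOR 15 = 12
12 XOR 3 = 15
15 XOR 8 = 7
7 XOR 8 = 15
15 XOR 11 = 4
Nim-value of the tree = 4

4


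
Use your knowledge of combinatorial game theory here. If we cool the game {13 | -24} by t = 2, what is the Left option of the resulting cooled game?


Original game: {13 | -24} (a switch {a | b} with a > b).
Cooling by t (for t below the temperature (a - b)/2 = 37/2) taxes each move by t: {a | b} cooled by t is {a - t | b + t}.
Cooling amount: t = 2
Cooled Left option: 13 - 2 = 11
Cooled Right option: -24 + 2 = -22
Cooled game: {11 | -22}
Left option = 11

11


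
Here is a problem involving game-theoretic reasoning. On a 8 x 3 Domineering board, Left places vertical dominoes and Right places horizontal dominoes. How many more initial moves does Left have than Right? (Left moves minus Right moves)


Board is 8 x 3 (rows x cols).
Left (vertical) placements: (rows-1) * cols = 7 * 3 = 21
Right (horizontal) placements: rows * (cols-1) = 8 * 2 = 16
Advantage = Left - Right = 21 - 16 = 5

5


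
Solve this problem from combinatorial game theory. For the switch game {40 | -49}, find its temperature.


The game is {40 | -49}, a switch {a | b} with numbers a > b.
Cooling {a | b} by t gives {a - t | b + t}, which stops being hot when a - t = b + t, i.e. at t = (a - b)/2. So the temperature of a switch is (a - b)/2.
Temperature = (Left option - Right option) / 2
= (40 - (-49)) / 2
= 89 / 2
= 89/2

89/2


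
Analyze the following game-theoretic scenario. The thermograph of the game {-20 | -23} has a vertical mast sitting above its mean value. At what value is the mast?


Game = {-20 | -23}, a switch {a | b} with numbers a > b.
Its thermograph has left wall a - t and right wall b + t, which meet at t = (a - b)/2, where both equal (a + b)/2. So the mast (mean value) is at (a + b)/2.
Mean = (-20 + (-23))/2 = -43/2 = -43/2

-43/2


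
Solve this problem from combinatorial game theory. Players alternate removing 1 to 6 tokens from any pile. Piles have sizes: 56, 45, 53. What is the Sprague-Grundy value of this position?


Subtraction set: {1, 2, 3, 4, 5, 6}
For this subtraction set, G(n) = n mod 7 (period = max + 1 = 7).
Pile 1 (size 56): G(56) = 56 mod 7 = 0
Pile 2 (size 45): G(45) = 45 mod 7 = 3
Pile 3 (size 53): G(53) = 53 mod 7 = 4
Total Grundy value = XOR of all: 0 XOR 3 XOR 4 = 7

7


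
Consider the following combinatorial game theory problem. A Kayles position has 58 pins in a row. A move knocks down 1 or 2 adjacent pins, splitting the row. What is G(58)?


Kayles: a move removes 1 or 2 adjacent pins from a contiguous row.
Removing pins from a row of k leaves two independent rows (a, b) with a + b = k - 1 (one pin) or a + b = k - 2 (two pins); an end removal gives a = 0.
By Sprague-Grundy, G(k) = mex{ G(a) XOR G(b) } over all these splits. G(0) = 0.
G(1): splits (0,0):0^0=0 -> mex({0}) = 1
G(2): splits (0,1):0^1=1 (0,0):0^0=0 -> mex({0, 1}) = 2
G(3): splits (0,2):0^2=2 (1,1):1^1=0 (0,1):0^1=1 -> mex({0, 1, 2}) = 3
G(4): splits (0,3):0^3=3 (1,2):1^2=3 (0,2):0^2=2 (1,1):1^1=0 -> mex({0, 2, 3}) = 1
G(5): splits (0,4):0^1=1 (1,3):1^3=2 (2,2):2^2=0 (0,3):0^3=3 (1,2):1^2=3 -> mex({0, 1, 2, 3}) = 4
G(6) = mex({0, 1, 2, 4}) = 3
G(7) = mex({0, 1, 3, 4, 5}) = 2
G(8) = mex({0, 2, 3, 5, 6}) = 1
G(9) = mex({0, 1, 2, 3, 6, 7}) = 4
G(10) = mex({0, 1, 3, 4, 5, 7}) = 2
G(11) = mex({0, 1, 2, 3, 4, 5}) = 6
G(12) = mex({0, 1, 2, 3, 5, 6, 7}) = 4
G(13) = mex({0, 2, 3, 4, 6, 7}) = 1
G(14) = mex({0, 1, 4, 5, 6, 7}) = 2
G(15) = mex({0, 1, 2, 3, 4, 5, 6}) = 7
G(16) = mex({0, 2, 3, 5, 6, 7}) = 1
G(17) = mex({0, 1, 2, 3, 5, 6, 7}) = 4
G(18) = mex({0, 1, 2, 4, 5, 6}) = 3
G(19) = mex({0, 1, 3, 4, 5, 7}) = 2
G(20) = mex({0, 2, 3, 4, 5, 6, 7}) = 1
G(21) = mex({0, 1, 2, 3, 5, 6, 7}) = 4
G(22) = mex({0, 1, 2, 3, 4, 5, 7}) = 6
G(23) = mex({0, 1, 2, 3, 4, 5, 6}) = 7
G(24) = mex({0, 1, 2, 3, 5, 6, 7}) = 4
G(25) = mex({0, 2, 3, 4, 6, 7}) = 1
G(26) = mex({0, 1, 3, 4, 5, 6, 7}) = 2
G(27) = mex({0, 1, 2, 3, 4, 5, 6, 7}) = 8
G(28) = mex({0, 1, 2, 3, 4, 6, 7, 8}) = 5
G(29) = mex({0, 1, 2, 3, 5, 6, 7, 8, 9}) = 4
G(30) = mex({0, 1, 2, 3, 4, 5, 6, 9, 10}) = 7
G(31) = mex({0, 1, 3, 4, 5, 7, 10, 11}) = 2
G(32) = mex({0, 2, 3, 4, 5, 6, 7, 9, 11}) = 1
G(33) = mex({0, 1, 2, 3, 4, 5, 6, 7, 9, 12}) = 8
G(34) = mex({0, 1, 2, 3, 4, 5, 7, 8, 11, 12}) = 6
G(35) = mex({0, 1, 2, 3, 4, 5, 6, 8, 9, 10, 11}) = 7
G(36) = mex({0, 1, 2, 3, 5, 6, 7, 9, 10}) = 4
G(37) = mex({0, 2, 3, 4, 6, 7, 9, 10, 11, 12}) = 1
G(38) = mex({0, 1, 3, 4, 5, 6, 7, 9, 10, 11, 12}) = 2
G(39) = mex({0, 1, 2, 4, 5, 6, 7, 9, 10, 12, 14}) = 3
G(40) = mex({0, 2, 3, 4, 6, 7, 11, 12, 14}) = 1
G(41) = mex({0, 1, 2, 3, 5, 6, 7, 9, 10, 11, 12}) = 4
G(42) = mex({0, 1, 2, 3, 4, 5, 6, 9, 10}) = 7
G(43) = mex({0, 1, 3, 4, 5, 7, 9, 10, 12, 15}) = 2
G(44) = mex({0, 2, 3, 4, 5, 6, 7, 9, 10, 12, 15}) = 1
G(45) = mex({0, 1, 2, 3, 4, 5, 6, 7, 9, 10, 12, 14}) = 8
G(46) = mex({0, 1, 3, 4, 5, 7, 8, 11, 12, 14}) = 2
G(47) = mex({0, 1, 2, 3, 4, 5, 6, 8, 9, 10, 11, 12}) = 7
G(48) = mex({0, 1, 2, 3, 5, 6, 7, 9, 10}) = 4
G(49) = mex({0, 2, 3, 4, 6, 7, 9, 10, 11, 12, 15}) = 1
G(50) = mex({0, 1, 4, 5, 6, 7, 9, 11, 12, 14, 15}) = 2
G(51) = mex({0, 1, 2, 3, 4, 5, 6, 7, 9, 12, 14, 15}) = 8
G(52) = mex({0, 2, 3, 4, 5, 6, 7, 8, 11, 12, 15}) = 1
G(53) = mex({0, 1, 2, 3, 5, 6, 7, 8, 9, 10, 11, 12}) = 4
G(54) = mex({0, 1, 2, 3, 4, 5, 6, 9, 10}) = 7
G(55) = mex({0, 1, 3, 4, 5, 7, 9, 10, 11, 12}) = 2
G(56) = mex({0, 2, 3, 4, 5, 6, 7, 9, 10, 11, 12, 13, 14}) = 1
G(57) = mex({0, 1, 2, 3, 5, 6, 7, 9, 10, 12, 13, 14, 15}) = 4
G(58) = mex({0, 1, 3, 4, 5, 7, 11, 12, 14, 15}) = 2
Therefore G(58) = 2.

2


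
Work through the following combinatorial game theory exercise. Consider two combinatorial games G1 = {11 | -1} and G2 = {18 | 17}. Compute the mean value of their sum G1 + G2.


G1 = {11 | -1}, G2 = {18 | 17}
Each is a switch {a | b} with numbers a > b; its mean value is (a + b)/2, and mean value is additive over game sums: m(G1 + G2) = m(G1) + m(G2).
Mean of G1 = (11 + (-1))/2 = 10/2 = 5
Mean of G2 = (18 + (17))/2 = 35/2 = 35/2
Mean of G1 + G2 = 5 + 35/2 = 45/2

45/2


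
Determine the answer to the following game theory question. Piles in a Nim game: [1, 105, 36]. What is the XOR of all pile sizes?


We need the XOR (exclusive or) of all pile sizes.
After XOR-ing pile 1 (size 1): 0 XOR 1 = 1
After XOR-ing pile 2 (size 105): 1 XOR 105 = 104
After XOR-ing pile 3 (size 36): 104 XOR 36 = 76
The Nim-value of this position is 76.

76


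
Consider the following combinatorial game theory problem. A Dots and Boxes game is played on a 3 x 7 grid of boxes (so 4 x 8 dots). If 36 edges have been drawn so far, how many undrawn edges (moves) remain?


Grid: 3 x 7 boxes, i.e. 4 rows and 8 columns of dots.
Horizontal edges: (rows + 1) * cols = 4 * 7 = 28
Vertical edges: rows * (cols + 1) = 3 * 8 = 24
Total edges: 28 + 24 = 52
Edges drawn: 36
Remaining: 52 - 36 = 16

16


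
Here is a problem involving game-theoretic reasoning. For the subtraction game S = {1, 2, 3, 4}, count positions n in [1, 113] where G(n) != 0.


Subtraction set S = {1, 2, 3, 4}, so G(n) = n mod 5.
G(n) = 0 when n is a multiple of 5.
Multiples of 5 in [1, 113]: 22
N-positions (nonzero Grundy) = 113 - 22 = 91

91


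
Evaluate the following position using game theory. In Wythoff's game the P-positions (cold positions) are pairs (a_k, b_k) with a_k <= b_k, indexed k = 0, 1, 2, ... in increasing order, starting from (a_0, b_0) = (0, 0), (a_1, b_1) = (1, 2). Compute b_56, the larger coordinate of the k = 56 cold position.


By Wythoff's theorem, a_k = floor(k * phi) and b_k = floor(k * phi^2) = a_k + k, where phi = (1 + sqrt(5))/2 is the golden ratio.
phi = (1 + sqrt(5))/2 = 1.618034
phi^2 = phi + 1 = 2.618034
k = 56
k * phi^2 = 56 * 2.618034 = 146.609903
b_56 = floor(k * phi^2) = 146 (check: a_56 + k = 90 + 56 = 146)

146


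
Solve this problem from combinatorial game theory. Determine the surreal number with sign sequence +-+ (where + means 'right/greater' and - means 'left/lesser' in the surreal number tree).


Sign expansion: +-+
Rule: track bounds (lo, hi), initially (-inf, +inf). On '+', the current value becomes lo and we move to the simplest number in (value, hi): value + 1 if hi = +inf, otherwise the midpoint (value + hi)/2. On '-', the current value becomes hi and we move to value - 1 if lo = -inf, otherwise the midpoint (lo + value)/2.
Start at 0.
Step 1: sign = +, move right. Bounds: (0, +inf). Value = 1
Step 2: sign = -, move left. Bounds: (0, 1). Value = 1/2
Step 3: sign = +, move right. Bounds: (1/2, 1). Value = 3/4
The surreal number with sign expansion +-+ is 3/4.

3/4


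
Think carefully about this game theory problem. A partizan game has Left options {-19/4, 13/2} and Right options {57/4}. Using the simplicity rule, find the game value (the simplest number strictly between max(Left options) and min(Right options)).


Left options: {-19/4, 13/2}, max = 13/2
Right options: {57/4}, min = 57/4
All options are numbers and max(Left) < min(Right), so by the simplicity theorem the value is the simplest (earliest-born) number strictly between 13/2 and 57/4.
Integers 7 through 14 all lie strictly between 13/2 and 57/4.
Among integers, the simplest (lowest birthday = smallest |n|; 0 is born on day 0, +-n on day n) is 7.
No non-integer in the interval can be simpler: if x is a non-integer in the interval, then floor(x) or ceil(x) also lies in the interval (the interval contains an integer), and both are proper prefixes of x's sign expansion, i.e. born earlier. So the game value is 7.
Game value = 7

7


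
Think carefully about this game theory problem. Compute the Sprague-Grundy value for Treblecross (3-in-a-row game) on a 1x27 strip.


Treblecross: place X on empty cells; 3-in-a-row wins.
Playing within two cells of an existing X lets the opponent win at once, so sensible play treats the cells i-2..i+2 around each X as dead. The player left with no safe cell loses, so this is a normal-play take-away game on strips of safe cells.
Placing X at cell i (0-indexed) of a strip of k safe cells leaves independent strips of sizes max(0, i-2) and max(0, k-i-3). Hence G(k) = mex{ G(max(0,i-2)) XOR G(max(0,k-i-3)) : 0 <= i < k }, with G(0) = 0.
G(1): splits (0,0):0^0=0 -> mex({0}) = 1
G(2): splits (0,0):0^0=0 -> mex({0}) = 1
G(3): splits (0,0):0^0=0 -> mex({0}) = 1
G(4): splits (0,1):0^1=1 (0,0):0^0=0 -> mex({0, 1}) = 2
G(5): splits (0,2):0^1=1 (0,1):0^1=1 (0,0):0^0=0 -> mex({0, 1}) = 2
G(6) = mex({1}) = 0
G(7) = mex({0, 1, 2}) = 3
G(8) = mex({0, 1, 2}) = 3
G(9) = mex({0, 2}) = 1
G(10) = mex({0, 2, 3}) = 1
G(11) = mex({0, 3}) = 1
G(12) = mex({1, 3}) = 0
G(13) = mex({0, 1, 2, 3}) = 4
G(14) = mex({0, 1, 2}) = 3
G(15) = mex({0, 1, 2}) = 3
G(16) = mex({0, 1, 2, 4}) = 3
G(17) = mex({0, 1, 3, 4}) = 2
G(18) = mex({0, 1, 3, 4}) = 2
G(19) = mex({0, 1, 3, 5}) = 2
G(20) = mex({0, 1, 2, 3, 5}) = 4
G(21) = mex({0, 1, 2, 3, 5}) = 4
G(22) = mex({1, 2, 6}) = 0
G(23) = mex({0, 1, 2, 3, 4, 6}) = 5
G(24) = mex({0, 1, 2, 3, 4}) = 5
G(25) = mex({0, 1, 3, 4, 7}) = 2
G(26) = mex({0, 1, 3, 4, 5, 7}) = 2
G(27) = mex({0, 1, 3, 5}) = 2
Therefore G(27) = 2.

2


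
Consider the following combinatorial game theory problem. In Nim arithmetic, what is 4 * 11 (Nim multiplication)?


Nim multiplication is bilinear over XOR: (u XOR v) * w = (u*w) XOR (v*w).
So we split each operand into its bit components and XOR the pairwise Nim products.
4 = 4 (as XOR of powers of 2).
11 = 1 + 2 + 8 (as XOR of powers of 2).
Using the standard Nim-product table on single bits:
  2*2 = 3,   2*4 = 8,   2*8 = 12,
  4*4 = 6,   4*8 = 11,  8*8 = 13,
and  1*x = x (identity), k*l = l*k (commutative).
Pairwise Nim products:
  4 * 1 = 4
  4 * 2 = 8
  4 * 8 = 11
XOR them: 4 XOR 8 XOR 11 = 7.
Result: 4 * 11 = 7 (in Nim).

7


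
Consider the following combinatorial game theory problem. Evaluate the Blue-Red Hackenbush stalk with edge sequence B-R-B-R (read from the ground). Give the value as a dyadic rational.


Edges (from ground): B-R-B-R
By Berlekamp's sign-expansion rule, a Blue-Red Hackenbush stalk has the value of the surreal number whose sign sequence is the edge sequence with B -> + and R -> -.
Sign sequence: +-+-
Trace the sign expansion in the surreal number tree, starting from 0:
Edge 1: B (sign +) -> bounds (0, +inf), value = 1
Edge 2: R (sign -) -> bounds (0, 1), value = 1/2
Edge 3: B (sign +) -> bounds (1/2, 1), value = 3/4
Edge 4: R (sign -) -> bounds (1/2, 3/4), value = 5/8
Game value = 5/8

5/8


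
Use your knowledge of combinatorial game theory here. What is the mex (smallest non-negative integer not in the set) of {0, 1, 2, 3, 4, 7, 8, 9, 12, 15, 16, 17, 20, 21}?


Set = {0, 1, 2, 3, 4, 7, 8, 9, 12, 15, 16, 17, 20, 21}
0 is in the set.
1 is in the set.
2 is in the set.
3 is in the set.
4 is in the set.
5 is NOT in the set. This is the mex.
mex = 5

5


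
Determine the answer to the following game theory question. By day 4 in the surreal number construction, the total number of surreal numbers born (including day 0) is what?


Day 0: {|} = 0 is born. Count = 1.
Day n: the number of surreal numbers born by day n is 2^(n+1) - 1.
By day 0: 2^1 - 1 = 1
By day 1: 2^2 - 1 = 3
By day 2: 2^3 - 1 = 7
By day 3: 2^4 - 1 = 15
By day 4: 2^5 - 1 = 31
By day 4: 31 surreal numbers.

31
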